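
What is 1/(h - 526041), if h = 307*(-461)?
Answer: -1/667568 ≈ -1.4980e-6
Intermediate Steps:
h = -141527
1/(h - 526041) = 1/(-141527 - 526041) = 1/(-667568) = -1/667568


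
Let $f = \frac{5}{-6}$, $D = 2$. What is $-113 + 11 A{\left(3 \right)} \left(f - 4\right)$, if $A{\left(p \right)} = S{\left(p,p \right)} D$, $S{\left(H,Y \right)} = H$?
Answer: $-432$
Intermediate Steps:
$f = - \frac{5}{6}$ ($f = 5 \left(- \frac{1}{6}\right) = - \frac{5}{6} \approx -0.83333$)
$A{\left(p \right)} = 2 p$ ($A{\left(p \right)} = p 2 = 2 p$)
$-113 + 11 A{\left(3 \right)} \left(f - 4\right) = -113 + 11 \cdot 2 \cdot 3 \left(- \frac{5}{6} - 4\right) = -113 + 11 \cdot 6 \left(- \frac{29}{6}\right) = -113 + 11 \left(-29\right) = -113 - 319 = -432$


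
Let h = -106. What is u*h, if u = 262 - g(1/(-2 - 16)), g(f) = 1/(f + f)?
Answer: -28726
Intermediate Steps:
g(f) = 1/(2*f)
u = 271 (u = 262 - 1/(2*(1/(-2 - 16))) = 262 - 1/(2*(1/(-18))) = 262 - 1/(2*(-1/18)) = 262 - (-18)/2 = 262 - 1*(-9) = 262 + 9 = 271)
u*h = 271*(-106) = -28726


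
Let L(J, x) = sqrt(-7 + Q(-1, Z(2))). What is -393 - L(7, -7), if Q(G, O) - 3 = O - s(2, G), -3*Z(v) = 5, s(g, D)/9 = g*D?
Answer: -393 - sqrt(111)/3 ≈ -396.51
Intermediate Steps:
s(g, D) = 9*D*g (s(g, D) = 9*(g*D) = 9*(D*g) = 9*D*g)
Z(v) = -5/3 (Z(v) = -1/3*5 = -5/3)
Q(G, O) = 3 + O - 18*G (Q(G, O) = 3 + (O - 9*G*2) = 3 + (O - 18*G) = 3 + O - 18*G)
L(J, x) = sqrt(111)/3 (L(J, x) = sqrt(-7 + (3 - 5/3 - 18*(-1))) = sqrt(-7 + (3 - 5/3 + 18)) = sqrt(-7 + 58/3) = sqrt(37/3) = sqrt(111)/3)
-393 - L(7, -7) = -393 - sqrt(111)/3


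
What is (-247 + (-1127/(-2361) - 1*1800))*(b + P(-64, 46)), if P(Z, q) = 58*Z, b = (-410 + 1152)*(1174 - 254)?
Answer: -3280471467520/2361 ≈ -1.3894e+9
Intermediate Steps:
b = 682640 (b = 742*920 = 682640)
(-247 + (-1127/(-2361) - 1*1800))*(b + P(-64, 46)) = (-247 + (-1127/(-2361) - 1*1800))*(682640 + 58*(-64)) = (-247 + (-1127*(-1/2361) - 1800))*(682640 - 3712) = (-247 + (1127/2361 - 1800))*678928 = (-247 - 4248673/2361)*678928 = -4831840/2361*678928 = -3280471467520/2361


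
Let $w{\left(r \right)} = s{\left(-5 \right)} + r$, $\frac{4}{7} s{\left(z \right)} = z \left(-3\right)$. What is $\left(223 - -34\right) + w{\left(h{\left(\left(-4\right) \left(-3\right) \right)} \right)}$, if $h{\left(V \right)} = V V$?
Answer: $\frac{1709}{4} \approx 427.25$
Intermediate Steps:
$s{\left(z \right)} = - \frac{21 z}{4}$ ($s{\left(z \right)} = \frac{7 z \left(-3\right)}{4} = \frac{7 \left(- 3 z\right)}{4} = - \frac{21 z}{4}$)
$h{\left(V \right)} = V^{2}$
$w{\left(r \right)} = \frac{105}{4} + r$ ($w{\left(r \right)} = \left(- \frac{21}{4}\right) \left(-5\right) + r = \frac{105}{4} + r$)
$\left(223 - -34\right) + w{\left(h{\left(\left(-4\right) \left(-3\right) \right)} \right)} = \left(223 - -34\right) + \left(\frac{105}{4} + \left(\left(-4\right) \left(-3\right)\right)^{2}\right) = \left(223 + 34\right) + \left(\frac{105}{4} + 12^{2}\right) = 257 + \left(\frac{105}{4} + 144\right) = 257 + \frac{681}{4} = \frac{1709}{4}$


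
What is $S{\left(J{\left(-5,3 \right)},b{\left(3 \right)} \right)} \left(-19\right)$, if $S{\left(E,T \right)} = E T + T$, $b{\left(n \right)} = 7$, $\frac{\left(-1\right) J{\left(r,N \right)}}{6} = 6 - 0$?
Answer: $4655$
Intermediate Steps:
$J{\left(r,N \right)} = -36$ ($J{\left(r,N \right)} = - 6 \left(6 - 0\right) = - 6 \left(6 + 0\right) = \left(-6\right) 6 = -36$)
$S{\left(E,T \right)} = T + E T$
$S{\left(J{\left(-5,3 \right)},b{\left(3 \right)} \right)} \left(-19\right) = 7 \left(1 - 36\right) \left(-19\right) = 7 \left(-35\right) \left(-19\right) = \left(-245\right) \left(-19\right) = 4655$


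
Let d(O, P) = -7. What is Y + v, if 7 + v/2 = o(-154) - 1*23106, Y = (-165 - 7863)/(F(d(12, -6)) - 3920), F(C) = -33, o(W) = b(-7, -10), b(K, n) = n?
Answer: -182802410/3953 ≈ -46244.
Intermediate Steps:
o(W) = -10
Y = 8028/3953 (Y = (-165 - 7863)/(-33 - 3920) = -8028/(-3953) = -8028*(-1/3953) = 8028/3953 ≈ 2.0309)
v = -46246 (v = -14 + 2*(-10 - 1*23106) = -14 + 2*(-10 - 23106) = -14 + 2*(-23116) = -14 - 46232 = -46246)
Y + v = 8028/3953 - 46246 = -182802410/3953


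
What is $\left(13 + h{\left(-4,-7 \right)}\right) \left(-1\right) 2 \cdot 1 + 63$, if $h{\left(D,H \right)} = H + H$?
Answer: $65$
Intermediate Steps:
$h{\left(D,H \right)} = 2 H$
$\left(13 + h{\left(-4,-7 \right)}\right) \left(-1\right) 2 \cdot 1 + 63 = \left(13 + 2 \left(-7\right)\right) \left(-1\right) 2 \cdot 1 + 63 = \left(13 - 14\right) \left(\left(-2\right) 1\right) + 63 = \left(-1\right) \left(-2\right) + 63 = 2 + 63 = 65$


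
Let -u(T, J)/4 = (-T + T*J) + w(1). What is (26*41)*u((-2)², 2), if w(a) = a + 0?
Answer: -21320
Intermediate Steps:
w(a) = a
u(T, J) = -4 + 4*T - 4*J*T (u(T, J) = -4*((-T + T*J) + 1) = -4*((-T + J*T) + 1) = -4*(1 - T + J*T) = -4 + 4*T - 4*J*T)
(26*41)*u((-2)², 2) = (26*41)*(-4 + 4*(-2)² - 4*2*(-2)²) = 1066*(-4 + 4*4 - 4*2*4) = 1066*(-4 + 16 - 32) = 1066*(-20) = -21320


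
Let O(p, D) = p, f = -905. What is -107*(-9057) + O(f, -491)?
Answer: 968194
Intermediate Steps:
-107*(-9057) + O(f, -491) = -107*(-9057) - 905 = 969099 - 905 = 968194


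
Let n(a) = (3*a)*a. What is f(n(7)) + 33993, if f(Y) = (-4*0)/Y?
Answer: 33993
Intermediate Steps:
n(a) = 3*a**2
f(Y) = 0 (f(Y) = 0/Y = 0)
f(n(7)) + 33993 = 0 + 33993 = 33993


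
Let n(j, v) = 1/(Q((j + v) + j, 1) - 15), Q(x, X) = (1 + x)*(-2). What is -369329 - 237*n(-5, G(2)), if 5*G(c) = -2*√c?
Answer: -71298272/193 + 4740*√2/193 ≈ -3.6939e+5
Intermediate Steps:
G(c) = -2*√c/5 (G(c) = (-2*√c)/5 = -2*√c/5)
Q(x, X) = -2 - 2*x
n(j, v) = 1/(-17 - 4*j - 2*v) (n(j, v) = 1/((-2 - 2*((j + v) + j)) - 15) = 1/((-2 - 2*(v + 2*j)) - 15) = 1/((-2 + (-4*j - 2*v)) - 15) = 1/((-2 - 4*j - 2*v) - 15) = 1/(-17 - 4*j - 2*v))
-369329 - 237*n(-5, G(2)) = -369329 - 237*(-1/(17 + 2*(-2*√2/5) + 4*(-5))) = -369329 - 237*(-1/(17 - 4*√2/5 - 20)) = -369329 - 237*(-1/(-3 - 4*√2/5)) = -369329 - (-237)/(-3 - 4*√2/5) = -369329 + 237/(-3 - 4*√2/5)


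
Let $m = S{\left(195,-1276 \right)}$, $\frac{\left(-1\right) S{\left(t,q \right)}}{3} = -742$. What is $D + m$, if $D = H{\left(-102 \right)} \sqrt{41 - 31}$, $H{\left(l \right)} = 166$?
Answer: $2226 + 166 \sqrt{10} \approx 2750.9$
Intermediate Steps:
$S{\left(t,q \right)} = 2226$ ($S{\left(t,q \right)} = \left(-3\right) \left(-742\right) = 2226$)
$m = 2226$
$D = 166 \sqrt{10}$ ($D = 166 \sqrt{41 - 31} = 166 \sqrt{10} \approx 524.94$)
$D + m = 166 \sqrt{10} + 2226 = 2226 + 166 \sqrt{10}$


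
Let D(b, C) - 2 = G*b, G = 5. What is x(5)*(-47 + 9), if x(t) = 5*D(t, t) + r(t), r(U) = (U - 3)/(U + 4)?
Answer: -46246/9 ≈ -5138.4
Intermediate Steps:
D(b, C) = 2 + 5*b
r(U) = (-3 + U)/(4 + U)
x(t) = 10 + 25*t + (-3 + t)/(4 + t) (x(t) = 5*(2 + 5*t) + (-3 + t)/(4 + t) = (10 + 25*t) + (-3 + t)/(4 + t) = 10 + 25*t + (-3 + t)/(4 + t))
x(5)*(-47 + 9) = ((37 + 25*5² + 111*5)/(4 + 5))*(-47 + 9) = ((37 + 25*25 + 555)/9)*(-38) = ((37 + 625 + 555)/9)*(-38) = ((⅑)*1217)*(-38) = (1217/9)*(-38) = -46246/9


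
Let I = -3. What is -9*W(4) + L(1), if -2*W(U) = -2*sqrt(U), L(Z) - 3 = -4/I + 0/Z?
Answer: -41/3 ≈ -13.667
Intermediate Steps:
L(Z) = 13/3 (L(Z) = 3 + (-4/(-3) + 0/Z) = 3 + (-4*(-1/3) + 0) = 3 + (4/3 + 0) = 3 + 4/3 = 13/3)
W(U) = sqrt(U) (W(U) = -(-1)*sqrt(U) = sqrt(U))
-9*W(4) + L(1) = -9*sqrt(4) + 13/3 = -9*2 + 13/3 = -18 + 13/3 = -41/3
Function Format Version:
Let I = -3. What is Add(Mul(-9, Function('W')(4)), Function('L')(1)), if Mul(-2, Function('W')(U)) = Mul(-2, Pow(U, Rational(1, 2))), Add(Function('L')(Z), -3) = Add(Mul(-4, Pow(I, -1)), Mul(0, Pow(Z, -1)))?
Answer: Rational(-41, 3) ≈ -13.667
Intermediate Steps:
Function('L')(Z) = Rational(13, 3) (Function('L')(Z) = Add(3, Add(Mul(-4, Pow(-3, -1)), Mul(0, Pow(Z, -1)))) = Add(3, Add(Mul(-4, Rational(-1, 3)), 0)) = Add(3, Add(Rational(4, 3), 0)) = Add(3, Rational(4, 3)) = Rational(13, 3))
Function('W')(U) = Pow(U, Rational(1, 2)) (Function('W')(U) = Mul(Rational(-1, 2), Mul(-2, Pow(U, Rational(1, 2)))) = Pow(U, Rational(1, 2)))
Add(Mul(-9, Function('W')(4)), Function('L')(1)) = Add(Mul(-9, Pow(4, Rational(1, 2))), Rational(13, 3)) = Add(Mul(-9, 2), Rational(13, 3)) = Add(-18, Rational(13, 3)) = Rational(-41, 3)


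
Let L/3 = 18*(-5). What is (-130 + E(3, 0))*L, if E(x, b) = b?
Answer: 35100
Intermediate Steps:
L = -270 (L = 3*(18*(-5)) = 3*(-90) = -270)
(-130 + E(3, 0))*L = (-130 + 0)*(-270) = -130*(-270) = 35100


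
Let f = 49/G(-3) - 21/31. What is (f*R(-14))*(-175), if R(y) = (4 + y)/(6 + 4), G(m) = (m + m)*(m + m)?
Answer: 133525/1116 ≈ 119.65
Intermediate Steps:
G(m) = 4*m**2 (G(m) = (2*m)*(2*m) = 4*m**2)
f = 763/1116 (f = 49/((4*(-3)**2)) - 21/31 = 49/((4*9)) - 21*1/31 = 49/36 - 21/31 = 763/1116 ≈ 0.68369)
R(y) = 2/5 + y/10 (R(y) = (4 + y)/10 = (4 + y)*(1/10) = 2/5 + y/10)
(f*R(-14))*(-175) = (763*(2/5 + (1/10)*(-14))/1116)*(-175) = (763*(2/5 - 7/5)/1116)*(-175) = ((763/1116)*(-1))*(-175) = -763/1116*(-175) = 133525/1116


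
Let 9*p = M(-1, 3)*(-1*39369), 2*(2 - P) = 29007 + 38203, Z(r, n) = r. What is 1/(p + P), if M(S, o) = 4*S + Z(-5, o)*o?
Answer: 3/148528 ≈ 2.0198e-5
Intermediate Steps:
P = -33603 (P = 2 - (29007 + 38203)/2 = 2 - ½*67210 = 2 - 33605 = -33603)
M(S, o) = -5*o + 4*S (M(S, o) = 4*S - 5*o = -5*o + 4*S)
p = 249337/3 (p = ((-5*3 + 4*(-1))*(-1*39369))/9 = ((-15 - 4)*(-39369))/9 = (-19*(-39369))/9 = (⅑)*748011 = 249337/3 ≈ 83112.)
1/(p + P) = 1/(249337/3 - 33603) = 1/(148528/3) = 3/148528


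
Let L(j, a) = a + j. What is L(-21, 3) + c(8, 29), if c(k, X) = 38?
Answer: 20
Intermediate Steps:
L(-21, 3) + c(8, 29) = (3 - 21) + 38 = -18 + 38 = 20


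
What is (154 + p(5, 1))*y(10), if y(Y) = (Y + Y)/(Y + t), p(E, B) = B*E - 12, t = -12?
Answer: -1470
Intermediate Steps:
p(E, B) = -12 + B*E
y(Y) = 2*Y/(-12 + Y) (y(Y) = (Y + Y)/(Y - 12) = (2*Y)/(-12 + Y) = 2*Y/(-12 + Y))
(154 + p(5, 1))*y(10) = (154 + (-12 + 1*5))*(2*10/(-12 + 10)) = (154 + (-12 + 5))*(2*10/(-2)) = (154 - 7)*(2*10*(-1/2)) = 147*(-10) = -1470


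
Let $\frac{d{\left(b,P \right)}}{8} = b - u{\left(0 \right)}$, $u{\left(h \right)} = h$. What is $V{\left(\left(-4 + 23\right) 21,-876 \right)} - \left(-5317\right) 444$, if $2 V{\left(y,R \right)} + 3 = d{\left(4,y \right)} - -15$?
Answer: $2360770$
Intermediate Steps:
$d{\left(b,P \right)} = 8 b$ ($d{\left(b,P \right)} = 8 \left(b - 0\right) = 8 \left(b + 0\right) = 8 b$)
$V{\left(y,R \right)} = 22$ ($V{\left(y,R \right)} = - \frac{3}{2} + \frac{8 \cdot 4 - -15}{2} = - \frac{3}{2} + \frac{32 + 15}{2} = - \frac{3}{2} + \frac{1}{2} \cdot 47 = - \frac{3}{2} + \frac{47}{2} = 22$)
$V{\left(\left(-4 + 23\right) 21,-876 \right)} - \left(-5317\right) 444 = 22 - \left(-5317\right) 444 = 22 - -2360748 = 22 + 2360748 = 2360770$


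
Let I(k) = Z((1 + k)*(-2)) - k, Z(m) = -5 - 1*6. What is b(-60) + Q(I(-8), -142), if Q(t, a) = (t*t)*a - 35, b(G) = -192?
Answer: -1505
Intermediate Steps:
Z(m) = -11 (Z(m) = -5 - 6 = -11)
I(k) = -11 - k
Q(t, a) = -35 + a*t² (Q(t, a) = t²*a - 35 = a*t² - 35 = -35 + a*t²)
b(-60) + Q(I(-8), -142) = -192 + (-35 - 142*(-11 - 1*(-8))²) = -192 + (-35 - 142*(-11 + 8)²) = -192 + (-35 - 142*(-3)²) = -192 + (-35 - 142*9) = -192 + (-35 - 1278) = -192 - 1313 = -1505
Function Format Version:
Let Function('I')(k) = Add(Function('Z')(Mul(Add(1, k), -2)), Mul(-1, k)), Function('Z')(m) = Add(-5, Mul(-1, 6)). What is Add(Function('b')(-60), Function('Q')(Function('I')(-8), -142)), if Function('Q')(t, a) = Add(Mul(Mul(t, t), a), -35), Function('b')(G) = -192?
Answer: -1505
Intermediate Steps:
Function('Z')(m) = -11 (Function('Z')(m) = Add(-5, -6) = -11)
Function('I')(k) = Add(-11, Mul(-1, k))
Function('Q')(t, a) = Add(-35, Mul(a, Pow(t, 2))) (Function('Q')(t, a) = Add(Mul(Pow(t, 2), a), -35) = Add(Mul(a, Pow(t, 2)), -35) = Add(-35, Mul(a, Pow(t, 2))))
Add(Function('b')(-60), Function('Q')(Function('I')(-8), -142)) = Add(-192, Add(-35, Mul(-142, Pow(Add(-11, Mul(-1, -8)), 2)))) = Add(-192, Add(-35, Mul(-142, Pow(Add(-11, 8), 2)))) = Add(-192, Add(-35, Mul(-142, Pow(-3, 2)))) = Add(-192, Add(-35, Mul(-142, 9))) = Add(-192, Add(-35, -1278)) = Add(-192, -1313) = -1505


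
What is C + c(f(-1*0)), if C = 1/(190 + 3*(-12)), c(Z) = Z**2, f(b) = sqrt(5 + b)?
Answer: 771/154 ≈ 5.0065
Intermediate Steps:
C = 1/154 (C = 1/(190 - 36) = 1/154 ≈ 0.0064935)
C + c(f(-1*0)) = 1/154 + (sqrt(5 - 1*0))**2 = 1/154 + (sqrt(5 + 0))**2 = 1/154 + (sqrt(5))**2 = 1/154 + 5 = 771/154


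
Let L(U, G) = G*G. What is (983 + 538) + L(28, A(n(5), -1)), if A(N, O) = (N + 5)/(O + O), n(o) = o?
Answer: 1546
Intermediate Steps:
A(N, O) = (5 + N)/(2*O) (A(N, O) = (5 + N)/((2*O)) = (5 + N)*(1/(2*O)) = (5 + N)/(2*O))
L(U, G) = G**2
(983 + 538) + L(28, A(n(5), -1)) = (983 + 538) + ((1/2)*(5 + 5)/(-1))**2 = 1521 + ((1/2)*(-1)*10)**2 = 1521 + (-5)**2 = 1521 + 25 = 1546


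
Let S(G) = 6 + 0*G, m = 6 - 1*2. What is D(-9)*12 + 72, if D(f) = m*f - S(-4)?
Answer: -432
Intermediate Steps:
m = 4 (m = 6 - 2 = 4)
S(G) = 6 (S(G) = 6 + 0 = 6)
D(f) = -6 + 4*f (D(f) = 4*f - 1*6 = 4*f - 6 = -6 + 4*f)
D(-9)*12 + 72 = (-6 + 4*(-9))*12 + 72 = (-6 - 36)*12 + 72 = -42*12 + 72 = -504 + 72 = -432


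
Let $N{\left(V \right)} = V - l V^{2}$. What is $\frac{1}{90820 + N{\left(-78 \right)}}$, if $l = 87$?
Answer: $- \frac{1}{438566} \approx -2.2802 \cdot 10^{-6}$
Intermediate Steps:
$N{\left(V \right)} = V - 87 V^{2}$
$\frac{1}{90820 + N{\left(-78 \right)}} = \frac{1}{90820 - 78 \left(1 - -6786\right)} = \frac{1}{90820 - 78 \left(1 + 6786\right)} = \frac{1}{90820 - 529386} = \frac{1}{-438566} = - \frac{1}{438566}$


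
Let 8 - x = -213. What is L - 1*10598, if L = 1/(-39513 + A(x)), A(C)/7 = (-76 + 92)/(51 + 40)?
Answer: -5443694507/513653 ≈ -10598.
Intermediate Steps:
x = 221 (x = 8 - 1*(-213) = 8 + 213 = 221)
A(C) = 16/13 (A(C) = 7*((-76 + 92)/(51 + 40)) = 7*(16/91) = 16/13)
L = -13/513653 (L = 1/(-39513 + 16/13) = 1/(-513653/13) = -13/513653 ≈ -2.5309e-5)
L - 1*10598 = -13/513653 - 1*10598 = -13/513653 - 10598 = -5443694507/513653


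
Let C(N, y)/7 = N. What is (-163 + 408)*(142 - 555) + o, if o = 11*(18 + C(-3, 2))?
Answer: -101218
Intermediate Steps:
C(N, y) = 7*N
o = -33 (o = 11*(18 + 7*(-3)) = 11*(18 - 21) = 11*(-3) = -33)
(-163 + 408)*(142 - 555) + o = (-163 + 408)*(142 - 555) - 33 = 245*(-413) - 33 = -101185 - 33 = -101218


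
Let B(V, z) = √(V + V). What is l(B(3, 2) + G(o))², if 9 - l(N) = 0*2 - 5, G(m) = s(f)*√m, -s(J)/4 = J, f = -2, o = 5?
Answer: 196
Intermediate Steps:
s(J) = -4*J
B(V, z) = √2*√V (B(V, z) = √(2*V) = √2*√V)
G(m) = 8*√m (G(m) = (-4*(-2))*√m = 8*√m)
l(N) = 14 (l(N) = 9 - (0*2 - 5) = 9 - (0 - 5) = 9 - 1*(-5) = 9 + 5 = 14)
l(B(3, 2) + G(o))² = 14² = 196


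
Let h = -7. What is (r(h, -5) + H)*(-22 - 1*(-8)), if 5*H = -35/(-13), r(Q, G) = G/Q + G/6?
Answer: -229/39 ≈ -5.8718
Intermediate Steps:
r(Q, G) = G/6 + G/Q (r(Q, G) = G/Q + G*(⅙) = G/Q + G/6 = G/6 + G/Q)
H = 7/13 (H = (-35/(-13))/5 = (-35*(-1/13))/5 = (⅕)*(35/13) = 7/13 ≈ 0.53846)
(r(h, -5) + H)*(-22 - 1*(-8)) = (((⅙)*(-5) - 5/(-7)) + 7/13)*(-22 - 1*(-8)) = ((-⅚ - 5*(-⅐)) + 7/13)*(-22 + 8) = ((-⅚ + 5/7) + 7/13)*(-14) = (-5/42 + 7/13)*(-14) = (229/546)*(-14) = -229/39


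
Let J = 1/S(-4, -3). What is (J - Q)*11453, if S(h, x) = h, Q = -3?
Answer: 125983/4 ≈ 31496.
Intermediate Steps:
J = -1/4 (J = 1/(-4) = -1/4 ≈ -0.25000)
(J - Q)*11453 = (-1/4 - 1*(-3))*11453 = (-1/4 + 3)*11453 = (11/4)*11453 = 125983/4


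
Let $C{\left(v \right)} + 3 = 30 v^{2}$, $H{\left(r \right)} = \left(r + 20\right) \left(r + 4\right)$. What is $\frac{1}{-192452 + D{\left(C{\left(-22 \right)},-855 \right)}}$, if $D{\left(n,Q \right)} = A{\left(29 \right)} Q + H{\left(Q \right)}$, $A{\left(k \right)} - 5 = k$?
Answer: $\frac{1}{489063} \approx 2.0447 \cdot 10^{-6}$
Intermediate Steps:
$A{\left(k \right)} = 5 + k$
$H{\left(r \right)} = \left(4 + r\right) \left(20 + r\right)$ ($H{\left(r \right)} = \left(20 + r\right) \left(4 + r\right) = \left(4 + r\right) \left(20 + r\right)$)
$C{\left(v \right)} = -3 + 30 v^{2}$
$D{\left(n,Q \right)} = 80 + Q^{2} + 58 Q$ ($D{\left(n,Q \right)} = \left(5 + 29\right) Q + \left(80 + Q^{2} + 24 Q\right) = 34 Q + \left(80 + Q^{2} + 24 Q\right) = 80 + Q^{2} + 58 Q$)
$\frac{1}{-192452 + D{\left(C{\left(-22 \right)},-855 \right)}} = \frac{1}{-192452 + \left(80 + \left(-855\right)^{2} + 58 \left(-855\right)\right)} = \frac{1}{-192452 + \left(80 + 731025 - 49590\right)} = \frac{1}{-192452 + 681515} = \frac{1}{489063}$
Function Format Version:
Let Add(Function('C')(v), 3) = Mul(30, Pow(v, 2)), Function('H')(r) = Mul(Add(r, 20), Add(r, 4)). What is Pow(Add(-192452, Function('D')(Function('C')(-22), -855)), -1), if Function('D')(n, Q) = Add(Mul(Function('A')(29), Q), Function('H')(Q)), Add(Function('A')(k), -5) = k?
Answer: Rational(1, 489063) ≈ 2.0447e-6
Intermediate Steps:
Function('A')(k) = Add(5, k)
Function('H')(r) = Mul(Add(4, r), Add(20, r)) (Function('H')(r) = Mul(Add(20, r), Add(4, r)) = Mul(Add(4, r), Add(20, r)))
Function('C')(v) = Add(-3, Mul(30, Pow(v, 2)))
Function('D')(n, Q) = Add(80, Pow(Q, 2), Mul(58, Q)) (Function('D')(n, Q) = Add(Mul(Add(5, 29), Q), Add(80, Pow(Q, 2), Mul(24, Q))) = Add(Mul(34, Q), Add(80, Pow(Q, 2), Mul(24, Q))) = Add(80, Pow(Q, 2), Mul(58, Q)))
Pow(Add(-192452, Function('D')(Function('C')(-22), -855)), -1) = Pow(Add(-192452, Add(80, Pow(-855, 2), Mul(58, -855))), -1) = Pow(Add(-192452, Add(80, 731025, -49590)), -1) = Pow(Add(-192452, 681515), -1) = Pow(489063, -1) = Rational(1, 489063)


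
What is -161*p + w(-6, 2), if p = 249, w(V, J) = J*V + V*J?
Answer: -40113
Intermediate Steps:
w(V, J) = 2*J*V (w(V, J) = J*V + J*V = 2*J*V)
-161*p + w(-6, 2) = -161*249 + 2*2*(-6) = -40089 - 24 = -40113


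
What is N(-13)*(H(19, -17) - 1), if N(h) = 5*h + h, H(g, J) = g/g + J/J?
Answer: -78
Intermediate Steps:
H(g, J) = 2 (H(g, J) = 1 + 1 = 2)
N(h) = 6*h
N(-13)*(H(19, -17) - 1) = (6*(-13))*(2 - 1) = -78*1 = -78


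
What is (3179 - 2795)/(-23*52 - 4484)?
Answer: -24/355 ≈ -0.067606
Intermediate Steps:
(3179 - 2795)/(-23*52 - 4484) = 384/(-1196 - 4484) = 384/(-5680) = 384*(-1/5680) = -24/355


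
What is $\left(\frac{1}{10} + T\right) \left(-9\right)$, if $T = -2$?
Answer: $\frac{171}{10} \approx 17.1$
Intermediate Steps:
$\left(\frac{1}{10} + T\right) \left(-9\right) = \left(\frac{1}{10} - 2\right) \left(-9\right) = \left(- \frac{19}{10}\right) \left(-9\right) = \frac{171}{10}$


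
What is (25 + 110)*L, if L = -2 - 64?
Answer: -8910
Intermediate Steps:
L = -66
(25 + 110)*L = (25 + 110)*(-66) = 135*(-66) = -8910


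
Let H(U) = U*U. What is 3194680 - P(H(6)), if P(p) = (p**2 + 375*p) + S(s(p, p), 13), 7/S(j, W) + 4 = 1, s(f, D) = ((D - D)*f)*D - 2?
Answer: 9539659/3 ≈ 3.1799e+6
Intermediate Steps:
s(f, D) = -2 (s(f, D) = (0*f)*D - 2 = 0*D - 2 = 0 - 2 = -2)
H(U) = U**2
S(j, W) = -7/3 (S(j, W) = 7/(-4 + 1) = 7/(-3) = 7*(-1/3) = -7/3)
P(p) = -7/3 + p**2 + 375*p (P(p) = (p**2 + 375*p) - 7/3 = -7/3 + p**2 + 375*p)
3194680 - P(H(6)) = 3194680 - (-7/3 + (6**2)**2 + 375*6**2) = 3194680 - (-7/3 + 36**2 + 375*36) = 3194680 - (-7/3 + 1296 + 13500) = 3194680 - 1*44381/3 = 3194680 - 44381/3 = 9539659/3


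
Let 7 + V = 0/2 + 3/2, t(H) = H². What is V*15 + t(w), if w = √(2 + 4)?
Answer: -153/2 ≈ -76.500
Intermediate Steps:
w = √6 ≈ 2.4495
V = -11/2 (V = -7 + (0/2 + 3/2) = -7 + (0*(½) + 3*(½)) = -7 + (0 + 3/2) = -7 + 3/2 = -11/2 ≈ -5.5000)
V*15 + t(w) = -11/2*15 + (√6)² = -165/2 + 6 = -153/2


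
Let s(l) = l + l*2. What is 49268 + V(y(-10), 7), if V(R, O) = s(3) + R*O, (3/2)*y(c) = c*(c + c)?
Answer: 150631/3 ≈ 50210.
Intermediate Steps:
y(c) = 4*c²/3 (y(c) = 2*(c*(c + c))/3 = 2*(c*(2*c))/3 = 2*(2*c²)/3 = 4*c²/3)
s(l) = 3*l (s(l) = l + 2*l = 3*l)
V(R, O) = 9 + O*R (V(R, O) = 3*3 + R*O = 9 + O*R)
49268 + V(y(-10), 7) = 49268 + (9 + 7*((4/3)*(-10)²)) = 49268 + (9 + 7*((4/3)*100)) = 49268 + (9 + 7*(400/3)) = 49268 + (9 + 2800/3) = 49268 + 2827/3 = 150631/3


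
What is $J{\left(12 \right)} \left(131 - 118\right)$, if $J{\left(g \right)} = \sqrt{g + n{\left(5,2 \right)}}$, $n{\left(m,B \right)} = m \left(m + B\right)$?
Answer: $13 \sqrt{47} \approx 89.124$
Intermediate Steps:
$n{\left(m,B \right)} = m \left(B + m\right)$
$J{\left(g \right)} = \sqrt{35 + g}$ ($J{\left(g \right)} = \sqrt{g + 5 \left(2 + 5\right)} = \sqrt{g + 5 \cdot 7} = \sqrt{g + 35} = \sqrt{35 + g}$)
$J{\left(12 \right)} \left(131 - 118\right) = \sqrt{35 + 12} \left(131 - 118\right) = \sqrt{47} \cdot 13 = 13 \sqrt{47}$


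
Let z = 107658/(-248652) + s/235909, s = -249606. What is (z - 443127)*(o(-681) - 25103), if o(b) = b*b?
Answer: -316730359582594061335/1629423463 ≈ -1.9438e+11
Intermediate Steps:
o(b) = b²
z = -4859029013/3258846926 (z = 107658/(-248652) - 249606/235909 = 107658*(-1/248652) - 249606*1/235909 = -5981/13814 - 249606/235909 = -4859029013/3258846926 ≈ -1.4910)
(z - 443127)*(o(-681) - 25103) = (-4859029013/3258846926 - 443127)*((-681)² - 25103) = -1444087920806615*(463761 - 25103)/3258846926 = -1444087920806615/3258846926*438658 = -316730359582594061335/1629423463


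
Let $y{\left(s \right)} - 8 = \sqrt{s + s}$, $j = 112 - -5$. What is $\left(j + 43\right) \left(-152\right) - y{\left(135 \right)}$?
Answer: $-24328 - 3 \sqrt{30} \approx -24344.0$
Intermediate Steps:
$j = 117$ ($j = 112 + 5 = 117$)
$y{\left(s \right)} = 8 + \sqrt{2} \sqrt{s}$ ($y{\left(s \right)} = 8 + \sqrt{s + s} = 8 + \sqrt{2 s} = 8 + \sqrt{2} \sqrt{s}$)
$\left(j + 43\right) \left(-152\right) - y{\left(135 \right)} = \left(117 + 43\right) \left(-152\right) - \left(8 + \sqrt{2} \sqrt{135}\right) = 160 \left(-152\right) - \left(8 + \sqrt{2} \cdot 3 \sqrt{15}\right) = -24320 - \left(8 + 3 \sqrt{30}\right) = -24328 - 3 \sqrt{30}$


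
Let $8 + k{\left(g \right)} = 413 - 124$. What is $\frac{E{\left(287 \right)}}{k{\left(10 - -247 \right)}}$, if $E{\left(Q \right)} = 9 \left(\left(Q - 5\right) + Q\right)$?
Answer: $\frac{5121}{281} \approx 18.224$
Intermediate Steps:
$E{\left(Q \right)} = -45 + 18 Q$ ($E{\left(Q \right)} = 9 \left(\left(-5 + Q\right) + Q\right) = 9 \left(-5 + 2 Q\right) = -45 + 18 Q$)
$k{\left(g \right)} = 281$ ($k{\left(g \right)} = -8 + \left(413 - 124\right) = -8 + 289 = 281$)
$\frac{E{\left(287 \right)}}{k{\left(10 - -247 \right)}} = \frac{-45 + 18 \cdot 287}{281} = \left(-45 + 5166\right) \frac{1}{281} = 5121 \cdot \frac{1}{281} = \frac{5121}{281}$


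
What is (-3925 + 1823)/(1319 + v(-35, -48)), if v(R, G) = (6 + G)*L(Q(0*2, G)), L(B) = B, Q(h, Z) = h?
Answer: -2102/1319 ≈ -1.5936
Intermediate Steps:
v(R, G) = 0 (v(R, G) = (6 + G)*(0*2) = (6 + G)*0 = 0)
(-3925 + 1823)/(1319 + v(-35, -48)) = (-3925 + 1823)/(1319 + 0) = -2102/1319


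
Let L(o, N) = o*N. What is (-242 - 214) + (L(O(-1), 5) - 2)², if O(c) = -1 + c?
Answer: -312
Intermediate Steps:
L(o, N) = N*o
(-242 - 214) + (L(O(-1), 5) - 2)² = (-242 - 214) + (5*(-1 - 1) - 2)² = -456 + (5*(-2) - 2)² = -456 + (-10 - 2)² = -456 + (-12)² = -456 + 144 = -312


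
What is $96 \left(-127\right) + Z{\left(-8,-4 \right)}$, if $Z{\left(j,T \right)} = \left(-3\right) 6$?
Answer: $-12210$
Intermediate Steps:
$Z{\left(j,T \right)} = -18$
$96 \left(-127\right) + Z{\left(-8,-4 \right)} = 96 \left(-127\right) - 18 = -12192 - 18 = -12210$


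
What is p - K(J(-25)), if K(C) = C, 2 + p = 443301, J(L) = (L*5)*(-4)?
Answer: 442799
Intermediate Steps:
J(L) = -20*L (J(L) = (5*L)*(-4) = -20*L)
p = 443299 (p = -2 + 443301 = 443299)
p - K(J(-25)) = 443299 - (-20)*(-25) = 443299 - 1*500 = 443299 - 500 = 442799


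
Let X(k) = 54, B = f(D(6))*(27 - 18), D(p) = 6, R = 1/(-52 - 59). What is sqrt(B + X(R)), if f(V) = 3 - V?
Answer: 3*sqrt(3) ≈ 5.1962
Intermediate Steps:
R = -1/111 (R = 1/(-111) = -1/111 ≈ -0.0090090)
B = -27 (B = (3 - 1*6)*(27 - 18) = (3 - 6)*9 = -3*9 = -27)
sqrt(B + X(R)) = sqrt(-27 + 54) = sqrt(27) = 3*sqrt(3)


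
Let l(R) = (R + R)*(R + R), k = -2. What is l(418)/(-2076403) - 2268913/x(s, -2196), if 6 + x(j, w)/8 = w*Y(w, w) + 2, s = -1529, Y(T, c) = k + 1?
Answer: -4723433600195/36411803008 ≈ -129.72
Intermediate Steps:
Y(T, c) = -1 (Y(T, c) = -2 + 1 = -1)
l(R) = 4*R² (l(R) = (2*R)*(2*R) = 4*R²)
x(j, w) = -32 - 8*w (x(j, w) = -48 + 8*(w*(-1) + 2) = -48 + 8*(-w + 2) = -48 + 8*(2 - w) = -48 + (16 - 8*w) = -32 - 8*w)
l(418)/(-2076403) - 2268913/x(s, -2196) = (4*418²)/(-2076403) - 2268913/(-32 - 8*(-2196)) = (4*174724)*(-1/2076403) - 2268913/(-32 + 17568) = 698896*(-1/2076403) - 2268913/17536 = -698896/2076403 - 2268913*1/17536 = -698896/2076403 - 2268913/17536 = -4723433600195/36411803008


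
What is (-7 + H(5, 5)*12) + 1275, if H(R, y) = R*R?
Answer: 1568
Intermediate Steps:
H(R, y) = R²
(-7 + H(5, 5)*12) + 1275 = (-7 + 5²*12) + 1275 = (-7 + 25*12) + 1275 = (-7 + 300) + 1275 = 293 + 1275 = 1568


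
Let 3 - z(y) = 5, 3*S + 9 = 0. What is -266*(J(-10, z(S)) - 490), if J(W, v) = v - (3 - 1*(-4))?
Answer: 132734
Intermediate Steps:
S = -3 (S = -3 + (⅓)*0 = -3 + 0 = -3)
z(y) = -2 (z(y) = 3 - 1*5 = 3 - 5 = -2)
J(W, v) = -7 + v (J(W, v) = v - (3 + 4) = v - 1*7 = v - 7 = -7 + v)
-266*(J(-10, z(S)) - 490) = -266*((-7 - 2) - 490) = -266*(-9 - 490) = -266*(-499) = 132734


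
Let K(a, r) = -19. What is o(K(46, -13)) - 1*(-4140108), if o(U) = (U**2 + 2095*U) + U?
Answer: 4100645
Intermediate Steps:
o(U) = U**2 + 2096*U
o(K(46, -13)) - 1*(-4140108) = -19*(2096 - 19) - 1*(-4140108) = -19*2077 + 4140108 = -39463 + 4140108 = 4100645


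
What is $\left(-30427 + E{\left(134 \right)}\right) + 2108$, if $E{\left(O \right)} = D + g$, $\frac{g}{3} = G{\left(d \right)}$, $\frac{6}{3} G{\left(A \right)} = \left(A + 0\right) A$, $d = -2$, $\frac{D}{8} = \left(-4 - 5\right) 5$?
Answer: $-28673$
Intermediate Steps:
$D = -360$ ($D = 8 \left(-4 - 5\right) 5 = 8 \left(\left(-9\right) 5\right) = 8 \left(-45\right) = -360$)
$G{\left(A \right)} = \frac{A^{2}}{2}$ ($G{\left(A \right)} = \frac{\left(A + 0\right) A}{2} = \frac{A A}{2} = \frac{A^{2}}{2}$)
$g = 6$ ($g = 3 \frac{\left(-2\right)^{2}}{2} = 3 \cdot \frac{1}{2} \cdot 4 = 3 \cdot 2 = 6$)
$E{\left(O \right)} = -354$ ($E{\left(O \right)} = -360 + 6 = -354$)
$\left(-30427 + E{\left(134 \right)}\right) + 2108 = \left(-30427 - 354\right) + 2108 = -30781 + 2108 = -28673$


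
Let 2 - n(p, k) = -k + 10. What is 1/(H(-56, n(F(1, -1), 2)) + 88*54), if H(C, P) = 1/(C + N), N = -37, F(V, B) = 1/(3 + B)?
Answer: 93/441935 ≈ 0.00021044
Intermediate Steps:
n(p, k) = -8 + k (n(p, k) = 2 - (-k + 10) = 2 - (10 - k) = 2 + (-10 + k) = -8 + k)
H(C, P) = 1/(-37 + C) (H(C, P) = 1/(C - 37) = 1/(-37 + C))
1/(H(-56, n(F(1, -1), 2)) + 88*54) = 1/(1/(-37 - 56) + 88*54) = 1/(1/(-93) + 4752) = 1/(-1/93 + 4752) = 1/(441935/93) = 93/441935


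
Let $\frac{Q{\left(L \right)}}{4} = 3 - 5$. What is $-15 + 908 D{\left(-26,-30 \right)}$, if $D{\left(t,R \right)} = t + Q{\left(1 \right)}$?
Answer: $-30887$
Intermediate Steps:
$Q{\left(L \right)} = -8$ ($Q{\left(L \right)} = 4 \left(3 - 5\right) = 4 \left(-2\right) = -8$)
$D{\left(t,R \right)} = -8 + t$ ($D{\left(t,R \right)} = t - 8 = -8 + t$)
$-15 + 908 D{\left(-26,-30 \right)} = -15 + 908 \left(-8 - 26\right) = -15 + 908 \left(-34\right) = -15 - 30872 = -30887$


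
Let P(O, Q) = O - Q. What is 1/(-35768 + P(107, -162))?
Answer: -1/35499 ≈ -2.8170e-5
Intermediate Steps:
1/(-35768 + P(107, -162)) = 1/(-35768 + (107 - 1*(-162))) = 1/(-35768 + (107 + 162)) = 1/(-35768 + 269) = 1/(-35499) = -1/35499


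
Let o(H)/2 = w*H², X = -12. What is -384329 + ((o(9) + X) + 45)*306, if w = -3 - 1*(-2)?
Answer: -423803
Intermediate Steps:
w = -1 (w = -3 + 2 = -1)
o(H) = -2*H² (o(H) = 2*(-H²) = -2*H²)
-384329 + ((o(9) + X) + 45)*306 = -384329 + ((-2*9² - 12) + 45)*306 = -384329 + ((-2*81 - 12) + 45)*306 = -384329 + ((-162 - 12) + 45)*306 = -384329 + (-174 + 45)*306 = -384329 - 129*306 = -384329 - 39474 = -423803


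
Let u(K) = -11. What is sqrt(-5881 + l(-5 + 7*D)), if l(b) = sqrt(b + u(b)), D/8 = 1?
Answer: sqrt(-5881 + 2*sqrt(10)) ≈ 76.646*I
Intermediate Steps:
D = 8 (D = 8*1 = 8)
l(b) = sqrt(-11 + b) (l(b) = sqrt(b - 11) = sqrt(-11 + b))
sqrt(-5881 + l(-5 + 7*D)) = sqrt(-5881 + sqrt(-11 + (-5 + 7*8))) = sqrt(-5881 + sqrt(-11 + (-5 + 56))) = sqrt(-5881 + sqrt(-11 + 51)) = sqrt(-5881 + sqrt(40)) = sqrt(-5881 + 2*sqrt(10))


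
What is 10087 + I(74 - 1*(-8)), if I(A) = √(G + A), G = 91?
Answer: 10087 + √173 ≈ 10100.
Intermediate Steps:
I(A) = √(91 + A)
10087 + I(74 - 1*(-8)) = 10087 + √(91 + (74 - 1*(-8))) = 10087 + √(91 + (74 + 8)) = 10087 + √(91 + 82) = 10087 + √173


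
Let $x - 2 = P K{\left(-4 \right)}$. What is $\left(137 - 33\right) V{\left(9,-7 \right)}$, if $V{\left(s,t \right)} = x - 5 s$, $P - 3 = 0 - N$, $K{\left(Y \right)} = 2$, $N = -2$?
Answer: $-3432$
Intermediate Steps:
$P = 5$ ($P = 3 + \left(0 - -2\right) = 3 + \left(0 + 2\right) = 3 + 2 = 5$)
$x = 12$ ($x = 2 + 5 \cdot 2 = 2 + 10 = 12$)
$V{\left(s,t \right)} = 12 - 5 s$
$\left(137 - 33\right) V{\left(9,-7 \right)} = \left(137 - 33\right) \left(12 - 45\right) = 104 \left(12 - 45\right) = 104 \left(-33\right) = -3432$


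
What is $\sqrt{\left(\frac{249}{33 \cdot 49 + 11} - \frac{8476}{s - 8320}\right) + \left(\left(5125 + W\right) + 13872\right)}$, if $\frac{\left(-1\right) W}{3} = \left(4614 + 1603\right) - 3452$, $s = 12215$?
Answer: $\frac{\sqrt{107558954186182455}}{3170530} \approx 103.44$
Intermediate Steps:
$W = -8295$ ($W = - 3 \left(\left(4614 + 1603\right) - 3452\right) = - 3 \left(6217 - 3452\right) = \left(-3\right) 2765 = -8295$)
$\sqrt{\left(\frac{249}{33 \cdot 49 + 11} - \frac{8476}{s - 8320}\right) + \left(\left(5125 + W\right) + 13872\right)} = \sqrt{\left(\frac{249}{33 \cdot 49 + 11} - \frac{8476}{12215 - 8320}\right) + \left(\left(5125 - 8295\right) + 13872\right)} = \sqrt{\left(\frac{249}{1617 + 11} - \frac{8476}{3895}\right) + \left(-3170 + 13872\right)} = \sqrt{\left(\frac{249}{1628} - \frac{8476}{3895}\right) + 10702} = \sqrt{- \frac{12829073}{6341060} + 10702} = \sqrt{\frac{67849195047}{6341060}} = \frac{\sqrt{107558954186182455}}{3170530}$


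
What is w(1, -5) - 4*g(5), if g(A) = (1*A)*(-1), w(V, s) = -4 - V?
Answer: 15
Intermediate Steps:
g(A) = -A (g(A) = A*(-1) = -A)
w(1, -5) - 4*g(5) = (-4 - 1*1) - (-4)*5 = (-4 - 1) - 4*(-5) = -5 + 20 = 15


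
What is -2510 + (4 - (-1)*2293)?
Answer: -213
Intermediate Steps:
-2510 + (4 - (-1)*2293) = -2510 + (4 - 1*(-2293)) = -2510 + (4 + 2293) = -2510 + 2297 = -213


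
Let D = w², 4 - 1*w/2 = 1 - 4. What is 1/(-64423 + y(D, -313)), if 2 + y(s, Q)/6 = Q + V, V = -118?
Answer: -1/67021 ≈ -1.4921e-5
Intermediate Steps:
w = 14 (w = 8 - 2*(1 - 4) = 8 - 2*(-3) = 8 + 6 = 14)
D = 196 (D = 14² = 196)
y(s, Q) = -720 + 6*Q (y(s, Q) = -12 + 6*(Q - 118) = -12 + 6*(-118 + Q) = -12 + (-708 + 6*Q) = -720 + 6*Q)
1/(-64423 + y(D, -313)) = 1/(-64423 + (-720 + 6*(-313))) = 1/(-64423 + (-720 - 1878)) = 1/(-64423 - 2598) = 1/(-67021) = -1/67021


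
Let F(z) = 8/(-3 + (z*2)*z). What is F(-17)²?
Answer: 64/330625 ≈ 0.00019357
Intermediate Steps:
F(z) = 8/(-3 + 2*z²) (F(z) = 8/(-3 + (2*z)*z) = 8/(-3 + 2*z²))
F(-17)² = (8/(-3 + 2*(-17)²))² = (8/(-3 + 2*289))² = (8/(-3 + 578))² = (8/575)² = 64/330625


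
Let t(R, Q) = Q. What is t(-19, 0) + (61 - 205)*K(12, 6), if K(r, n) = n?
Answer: -864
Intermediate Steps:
t(-19, 0) + (61 - 205)*K(12, 6) = 0 + (61 - 205)*6 = 0 - 144*6 = 0 - 864 = -864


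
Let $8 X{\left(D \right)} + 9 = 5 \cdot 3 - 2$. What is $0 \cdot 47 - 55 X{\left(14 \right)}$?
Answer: $- \frac{55}{2} \approx -27.5$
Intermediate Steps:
$X{\left(D \right)} = \frac{1}{2}$ ($X{\left(D \right)} = - \frac{9}{8} + \frac{5 \cdot 3 - 2}{8} = - \frac{9}{8} + \frac{15 - 2}{8} = - \frac{9}{8} + \frac{1}{8} \cdot 13 = - \frac{9}{8} + \frac{13}{8} = \frac{1}{2}$)
$0 \cdot 47 - 55 X{\left(14 \right)} = 0 \cdot 47 - \frac{55}{2} = 0 - \frac{55}{2} = - \frac{55}{2}$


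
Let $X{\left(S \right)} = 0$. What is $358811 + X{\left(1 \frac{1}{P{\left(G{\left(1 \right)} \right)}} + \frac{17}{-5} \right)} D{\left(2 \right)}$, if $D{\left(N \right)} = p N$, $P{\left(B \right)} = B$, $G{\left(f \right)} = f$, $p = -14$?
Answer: $358811$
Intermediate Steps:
$D{\left(N \right)} = - 14 N$
$358811 + X{\left(1 \frac{1}{P{\left(G{\left(1 \right)} \right)}} + \frac{17}{-5} \right)} D{\left(2 \right)} = 358811 + 0 \left(\left(-14\right) 2\right) = 358811 + 0 \left(-28\right) = 358811 + 0 = 358811$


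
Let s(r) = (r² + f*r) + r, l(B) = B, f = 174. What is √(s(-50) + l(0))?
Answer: 25*I*√10 ≈ 79.057*I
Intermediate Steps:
s(r) = r² + 175*r (s(r) = (r² + 174*r) + r = r² + 175*r)
√(s(-50) + l(0)) = √(-50*(175 - 50) + 0) = √(-50*125 + 0) = √(-6250 + 0) = √(-6250) = 25*I*√10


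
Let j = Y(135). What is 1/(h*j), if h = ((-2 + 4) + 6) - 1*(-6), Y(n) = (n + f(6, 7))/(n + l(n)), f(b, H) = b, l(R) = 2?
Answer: 137/1974 ≈ 0.069402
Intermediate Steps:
Y(n) = (6 + n)/(2 + n) (Y(n) = (n + 6)/(n + 2) = (6 + n)/(2 + n))
h = 14 (h = (2 + 6) + 6 = 8 + 6 = 14)
j = 141/137 (j = (6 + 135)/(2 + 135) = 141/137 ≈ 1.0292)
1/(h*j) = 1/(14*(141/137)) = 1/(1974/137) = 137/1974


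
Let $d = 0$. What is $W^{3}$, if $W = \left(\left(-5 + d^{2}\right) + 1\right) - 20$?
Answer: $-13824$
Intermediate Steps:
$W = -24$ ($W = \left(\left(-5 + 0^{2}\right) + 1\right) - 20 = \left(\left(-5 + 0\right) + 1\right) - 20 = \left(-5 + 1\right) - 20 = -4 - 20 = -24$)
$W^{3} = \left(-24\right)^{3} = -13824$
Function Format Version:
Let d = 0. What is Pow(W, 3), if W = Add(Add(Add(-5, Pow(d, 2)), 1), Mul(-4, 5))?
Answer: -13824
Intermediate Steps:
W = -24 (W = Add(Add(Add(-5, Pow(0, 2)), 1), Mul(-4, 5)) = Add(Add(Add(-5, 0), 1), -20) = Add(Add(-5, 1), -20) = Add(-4, -20) = -24)
Pow(W, 3) = Pow(-24, 3) = -13824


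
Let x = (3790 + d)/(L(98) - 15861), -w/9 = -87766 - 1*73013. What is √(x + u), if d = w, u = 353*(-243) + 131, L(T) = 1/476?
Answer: 2*I*√1221787626256914065/7549835 ≈ 292.81*I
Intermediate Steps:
L(T) = 1/476
w = 1447011 (w = -9*(-87766 - 1*73013) = -9*(-87766 - 73013) = -9*(-160779) = 1447011)
u = -85648 (u = -85779 + 131 = -85648)
d = 1447011
x = -690581276/7549835 (x = (3790 + 1447011)/(1/476 - 15861) = 1450801/(-7549835/476) = 1450801*(-476/7549835) = -690581276/7549835 ≈ -91.470)
√(x + u) = √(-690581276/7549835 - 85648) = √(-647318849356/7549835) = 2*I*√1221787626256914065/7549835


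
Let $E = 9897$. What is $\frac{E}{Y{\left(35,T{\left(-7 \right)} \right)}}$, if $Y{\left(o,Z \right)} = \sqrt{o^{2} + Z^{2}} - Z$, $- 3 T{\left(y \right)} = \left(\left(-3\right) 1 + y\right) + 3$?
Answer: $\frac{3299}{175} + \frac{3299 \sqrt{226}}{175} \approx 302.25$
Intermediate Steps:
$T{\left(y \right)} = - \frac{y}{3}$ ($T{\left(y \right)} = - \frac{\left(\left(-3\right) 1 + y\right) + 3}{3} = - \frac{\left(-3 + y\right) + 3}{3} = - \frac{y}{3}$)
$Y{\left(o,Z \right)} = \sqrt{Z^{2} + o^{2}} - Z$
$\frac{E}{Y{\left(35,T{\left(-7 \right)} \right)}} = \frac{9897}{\sqrt{\left(\left(- \frac{1}{3}\right) \left(-7\right)\right)^{2} + 35^{2}} - \left(- \frac{1}{3}\right) \left(-7\right)} = \frac{9897}{\sqrt{\left(\frac{7}{3}\right)^{2} + 1225} - \frac{7}{3}} = \frac{9897}{\sqrt{\frac{49}{9} + 1225} - \frac{7}{3}} = \frac{9897}{\sqrt{\frac{11074}{9}} - \frac{7}{3}} = \frac{9897}{\frac{7 \sqrt{226}}{3} - \frac{7}{3}} = \frac{9897}{- \frac{7}{3} + \frac{7 \sqrt{226}}{3}}$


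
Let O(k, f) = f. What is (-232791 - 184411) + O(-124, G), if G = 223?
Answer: -416979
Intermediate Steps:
(-232791 - 184411) + O(-124, G) = (-232791 - 184411) + 223 = -417202 + 223 = -416979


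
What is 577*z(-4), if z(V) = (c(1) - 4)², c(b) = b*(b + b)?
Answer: 2308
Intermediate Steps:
c(b) = 2*b² (c(b) = b*(2*b) = 2*b²)
z(V) = 4 (z(V) = (2*1² - 4)² = (2*1 - 4)² = (2 - 4)² = (-2)² = 4)
577*z(-4) = 577*4 = 2308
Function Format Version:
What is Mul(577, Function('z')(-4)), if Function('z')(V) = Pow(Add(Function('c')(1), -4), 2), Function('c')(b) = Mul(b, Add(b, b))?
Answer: 2308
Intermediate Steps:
Function('c')(b) = Mul(2, Pow(b, 2)) (Function('c')(b) = Mul(b, Mul(2, b)) = Mul(2, Pow(b, 2)))
Function('z')(V) = 4 (Function('z')(V) = Pow(Add(Mul(2, Pow(1, 2)), -4), 2) = Pow(Add(Mul(2, 1), -4), 2) = Pow(Add(2, -4), 2) = Pow(-2, 2) = 4)
Mul(577, Function('z')(-4)) = Mul(577, 4) = 2308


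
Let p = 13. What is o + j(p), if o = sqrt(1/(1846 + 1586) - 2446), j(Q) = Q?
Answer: 13 + I*sqrt(7202627718)/1716 ≈ 13.0 + 49.457*I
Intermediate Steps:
o = I*sqrt(7202627718)/1716 (o = sqrt(1/3432 - 2446) = sqrt(-8394671/3432) = I*sqrt(7202627718)/1716 ≈ 49.457*I)
o + j(p) = I*sqrt(7202627718)/1716 + 13 = 13 + I*sqrt(7202627718)/1716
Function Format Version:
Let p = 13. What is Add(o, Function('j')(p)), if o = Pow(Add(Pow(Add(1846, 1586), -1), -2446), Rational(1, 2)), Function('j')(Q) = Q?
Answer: Add(13, Mul(Rational(1, 1716), I, Pow(7202627718, Rational(1, 2)))) ≈ Add(13.000, Mul(49.457, I))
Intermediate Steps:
o = Mul(Rational(1, 1716), I, Pow(7202627718, Rational(1, 2))) (o = Pow(Add(Pow(3432, -1), -2446), Rational(1, 2)) = Pow(Add(Rational(1, 3432), -2446), Rational(1, 2)) = Pow(Rational(-8394671, 3432), Rational(1, 2)) = Mul(Rational(1, 1716), I, Pow(7202627718, Rational(1, 2))) ≈ Mul(49.457, I))
Add(o, Function('j')(p)) = Add(Mul(Rational(1, 1716), I, Pow(7202627718, Rational(1, 2))), 13) = Add(13, Mul(Rational(1, 1716), I, Pow(7202627718, Rational(1, 2))))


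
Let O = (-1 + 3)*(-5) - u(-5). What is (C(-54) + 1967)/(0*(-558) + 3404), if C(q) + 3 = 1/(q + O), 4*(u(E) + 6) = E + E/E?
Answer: 111947/194028 ≈ 0.57696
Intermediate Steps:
u(E) = -23/4 + E/4 (u(E) = -6 + (E + E/E)/4 = -6 + (E + 1)/4 = -6 + (1 + E)/4 = -6 + (¼ + E/4) = -23/4 + E/4)
O = -3 (O = (-1 + 3)*(-5) - (-23/4 + (¼)*(-5)) = 2*(-5) - (-23/4 - 5/4) = -10 - 1*(-7) = -10 + 7 = -3)
C(q) = -3 + 1/(-3 + q) (C(q) = -3 + 1/(q - 3) = -3 + 1/(-3 + q))
(C(-54) + 1967)/(0*(-558) + 3404) = ((10 - 3*(-54))/(-3 - 54) + 1967)/(0*(-558) + 3404) = ((10 + 162)/(-57) + 1967)/(0 + 3404) = (-1/57*172 + 1967)/3404 = (-172/57 + 1967)*(1/3404) = (111947/57)*(1/3404) = 111947/194028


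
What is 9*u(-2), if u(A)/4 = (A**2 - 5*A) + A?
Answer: 432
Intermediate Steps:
u(A) = -16*A + 4*A**2 (u(A) = 4*((A**2 - 5*A) + A) = 4*(A**2 - 4*A) = -16*A + 4*A**2)
9*u(-2) = 9*(4*(-2)*(-4 - 2)) = 9*(4*(-2)*(-6)) = 9*48 = 432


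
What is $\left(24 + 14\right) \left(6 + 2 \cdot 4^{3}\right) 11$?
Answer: $56012$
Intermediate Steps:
$\left(24 + 14\right) \left(6 + 2 \cdot 4^{3}\right) 11 = 38 \left(6 + 2 \cdot 64\right) 11 = 38 \left(6 + 128\right) 11 = 38 \cdot 134 \cdot 11 = 5092 \cdot 11 = 56012$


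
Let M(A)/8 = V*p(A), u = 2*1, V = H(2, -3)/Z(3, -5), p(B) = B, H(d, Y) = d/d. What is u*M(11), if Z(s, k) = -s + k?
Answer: -22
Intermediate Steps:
H(d, Y) = 1
Z(s, k) = k - s
V = -⅛ (V = 1/(-5 - 1*3) = 1/(-5 - 3) = 1/(-8) = 1*(-⅛) = -⅛ ≈ -0.12500)
u = 2
M(A) = -A (M(A) = 8*(-A/8) = -A)
u*M(11) = 2*(-1*11) = 2*(-11) = -22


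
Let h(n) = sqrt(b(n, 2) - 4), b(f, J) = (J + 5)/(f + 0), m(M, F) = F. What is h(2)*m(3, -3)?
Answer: -3*I*sqrt(2)/2 ≈ -2.1213*I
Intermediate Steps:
b(f, J) = (5 + J)/f
h(n) = sqrt(-4 + 7/n) (h(n) = sqrt((5 + 2)/n - 4) = sqrt(7/n - 4) = sqrt(-4 + 7/n))
h(2)*m(3, -3) = sqrt(-4 + 7/2)*(-3) = sqrt(-1/2)*(-3) = (I*sqrt(2)/2)*(-3) = -3*I*sqrt(2)/2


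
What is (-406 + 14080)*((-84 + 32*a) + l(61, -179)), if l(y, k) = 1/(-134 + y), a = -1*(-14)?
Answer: 363331854/73 ≈ 4.9772e+6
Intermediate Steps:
a = 14
(-406 + 14080)*((-84 + 32*a) + l(61, -179)) = (-406 + 14080)*((-84 + 32*14) + 1/(-134 + 61)) = 13674*((-84 + 448) + 1/(-73)) = 13674*(364 - 1/73) = 13674*(26571/73) = 363331854/73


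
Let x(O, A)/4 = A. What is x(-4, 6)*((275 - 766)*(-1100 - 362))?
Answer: 17228208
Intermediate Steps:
x(O, A) = 4*A
x(-4, 6)*((275 - 766)*(-1100 - 362)) = (4*6)*((275 - 766)*(-1100 - 362)) = 24*(-491*(-1462)) = 24*717842 = 17228208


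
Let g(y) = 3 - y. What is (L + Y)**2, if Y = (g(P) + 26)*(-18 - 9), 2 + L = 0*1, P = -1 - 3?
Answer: 797449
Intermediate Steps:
P = -4
L = -2 (L = -2 + 0*1 = -2 + 0 = -2)
Y = -891 (Y = ((3 - 1*(-4)) + 26)*(-18 - 9) = ((3 + 4) + 26)*(-27) = (7 + 26)*(-27) = 33*(-27) = -891)
(L + Y)**2 = (-2 - 891)**2 = (-893)**2 = 797449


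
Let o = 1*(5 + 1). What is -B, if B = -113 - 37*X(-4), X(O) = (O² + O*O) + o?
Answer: 1519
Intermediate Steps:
o = 6 (o = 1*6 = 6)
X(O) = 6 + 2*O² (X(O) = (O² + O*O) + 6 = (O² + O²) + 6 = 2*O² + 6 = 6 + 2*O²)
B = -1519 (B = -113 - 37*(6 + 2*(-4)²) = -113 - 37*(6 + 2*16) = -113 - 37*(6 + 32) = -113 - 37*38 = -113 - 1406 = -1519)
-B = -1*(-1519) = 1519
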